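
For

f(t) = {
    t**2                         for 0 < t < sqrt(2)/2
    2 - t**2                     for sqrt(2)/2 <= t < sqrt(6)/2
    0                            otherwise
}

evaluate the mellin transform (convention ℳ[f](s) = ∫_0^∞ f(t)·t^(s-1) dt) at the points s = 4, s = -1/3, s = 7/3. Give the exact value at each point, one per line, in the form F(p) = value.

peel off the power substitution: t on [0, 1/2); 2 - t on [1/2, 3/2)
split f at sqrt(2)/2: ℳ[f](s) collects 2 kernel integrals
∫ t**2·t^(s-1) over [0, sqrt(2)/2)
∫ (2 - t**2)·t^(s-1) over [sqrt(2)/2, sqrt(6)/2)

F(4) = 23/48
F(-1/3) = 2**(1/6)*(66 - 23*3**(5/6))/10
F(7/3) = 3*2**(5/6)*(-38 + 93*3**(1/6))/728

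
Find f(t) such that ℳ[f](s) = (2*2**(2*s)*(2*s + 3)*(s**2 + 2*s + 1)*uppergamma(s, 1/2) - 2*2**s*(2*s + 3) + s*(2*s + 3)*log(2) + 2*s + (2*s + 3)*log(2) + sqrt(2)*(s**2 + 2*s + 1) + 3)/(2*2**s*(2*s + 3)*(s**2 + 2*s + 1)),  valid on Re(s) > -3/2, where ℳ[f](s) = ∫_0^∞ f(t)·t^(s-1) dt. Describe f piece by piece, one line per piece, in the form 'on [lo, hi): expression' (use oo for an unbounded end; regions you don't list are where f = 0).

on [0, 1/2): t**(3/2)
on [1/2, 1): t*log(t)
on [1, oo): exp(-t/2)

decompose at 1/2, 1; ℳ[f](s) sums the 3 pieces' integrals
on [0, 1/2): add ∫ t**(3/2)·t^(s-1) dt
∫ t*log(t)·t^(s-1) over [1/2, 1)
[1, ∞) adds the kernel integral of exp(-t/2)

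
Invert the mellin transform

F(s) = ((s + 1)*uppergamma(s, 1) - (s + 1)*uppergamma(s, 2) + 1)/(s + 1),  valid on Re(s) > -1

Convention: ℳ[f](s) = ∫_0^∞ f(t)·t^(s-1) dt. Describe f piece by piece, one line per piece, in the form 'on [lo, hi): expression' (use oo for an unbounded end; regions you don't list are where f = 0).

the 2 pieces separated at 1 each add one integral
∫ over [0, 1) of t·t^(s-1) joins the sum
piece [1, 2): integrate exp(-t) against the kernel

on [0, 1): t
on [1, 2): exp(-t)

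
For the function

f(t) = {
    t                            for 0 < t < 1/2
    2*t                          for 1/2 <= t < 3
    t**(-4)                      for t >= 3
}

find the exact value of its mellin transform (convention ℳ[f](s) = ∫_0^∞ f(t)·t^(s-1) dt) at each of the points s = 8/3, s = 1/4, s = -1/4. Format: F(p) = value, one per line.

treat the 3 regions marked off by 1/2, 3 separately and sum
on [0, 1/2) integrate f = t against the kernel
∫ 2*t·t^(s-1) over [1/2, 3)
between 3 and ∞ the integrand is t**(-4)·t^(s-1)

F(8/3) = 2**(1/3)*(-9 + 3910*6**(2/3))/528
F(1/4) = 2**(3/4)*(-243 + 2918*6**(1/4))/1215
F(-1/4) = -2*2**(1/4)/3 + 11020*3**(3/4)/4131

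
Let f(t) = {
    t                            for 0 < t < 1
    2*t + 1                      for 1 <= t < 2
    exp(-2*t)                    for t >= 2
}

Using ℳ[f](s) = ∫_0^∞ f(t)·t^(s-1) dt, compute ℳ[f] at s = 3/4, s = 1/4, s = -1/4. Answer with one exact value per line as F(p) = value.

the 3 pieces separated at 1, 2 each add one integral
on [0, 1): add ∫ t·t^(s-1) dt
∫ over [1, 2) of (2*t + 1)·t^(s-1) joins the sum
for t in [2, ∞): the term is ∫ exp(-2*t)·t^(s-1)

F(3/4) = -40/21 + 2**(1/4)*uppergamma(3/4, 4)/2 + 76*2**(3/4)/21
F(1/4) = -24/5 + 2**(3/4)*uppergamma(1/4, 4)/2 + 36*2**(1/4)/5
F(-1/4) = 2**(1/4)*uppergamma(-1/4, 4) + 2*2**(3/4)/3 + 8/3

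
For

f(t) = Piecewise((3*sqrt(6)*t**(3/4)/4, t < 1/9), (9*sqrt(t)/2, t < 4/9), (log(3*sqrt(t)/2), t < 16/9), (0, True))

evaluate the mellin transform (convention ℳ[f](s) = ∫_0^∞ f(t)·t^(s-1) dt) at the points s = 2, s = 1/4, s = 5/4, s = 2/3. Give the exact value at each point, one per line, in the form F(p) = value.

F(2) = -19/135 + sqrt(2)/891 + 128*log(2)/81
F(1/4) = sqrt(3)*(-72 + 32*log(2) + 49*sqrt(2))/12
F(5/4) = sqrt(3)*(-15536 + 11567*sqrt(2) + 35840*log(2))/37800
F(2/3) = 3**(2/3)*(-714*2**(2/3) - 204 + 28*sqrt(2) + 952*2**(2/3)*log(2) + 1173*2**(1/3))/1428

peel off the power substitution: 3*sqrt(6)*t**(3/2)/4 on [0, 1/3); 9*t/2 on [1/3, 2/3); log(3*t/2) on [2/3, 4/3)
back out the common scale on t: t**(3/2) on [0, 1/2); 3*t on [1/2, 1); log(t) on [1, 2)
integrate the 3 segments split at 1/9, 4/9, then add the results
piece [0, 1/9): integrate 3*sqrt(6)*t**(3/4)/4 against the kernel
∫ over [1/9, 4/9) of 9*sqrt(t)/2·t^(s-1) joins the sum
segment [4/9, 16/9) carries log(3*sqrt(t)/2); integrate it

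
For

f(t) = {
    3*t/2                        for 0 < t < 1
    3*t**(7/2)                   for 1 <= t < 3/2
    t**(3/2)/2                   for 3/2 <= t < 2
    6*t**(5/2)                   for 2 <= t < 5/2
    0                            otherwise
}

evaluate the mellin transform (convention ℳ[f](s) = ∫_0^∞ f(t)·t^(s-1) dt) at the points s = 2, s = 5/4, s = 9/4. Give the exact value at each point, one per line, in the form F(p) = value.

breakpoints 1, 3/2, 2: one integral from each of the 4 segments
segment [0, 1) carries 3*t/2; integrate it
piece [1, 3/2): integrate 3*t**(7/2) against the kernel
piece [3/2, 2): integrate t**(3/2)/2 against the kernel
over [2, 5/2), the kernel integral of 6*t**(5/2) enters the sum

F(2) = -424*sqrt(2)/21 - 1/22 + 4509*sqrt(6)/2464 + 625*sqrt(10)/24
F(5/4) = -664*2**(3/4)/55 + 2/57 + 2331*2**(1/4)*3**(3/4)/1672 + 25*2**(1/4)*5**(3/4)/2
F(9/4) = -5456*2**(3/4)/285 - 18/299 + 3231*2**(1/4)*3**(3/4)/1840 + 1875*2**(1/4)*5**(3/4)/76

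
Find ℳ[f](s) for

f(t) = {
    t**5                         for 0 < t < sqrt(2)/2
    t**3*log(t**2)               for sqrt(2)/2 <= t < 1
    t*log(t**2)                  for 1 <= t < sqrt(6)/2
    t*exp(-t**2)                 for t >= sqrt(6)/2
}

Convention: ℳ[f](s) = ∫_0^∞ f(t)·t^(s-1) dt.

2**(-s/2 - 5/2)*(2**(s/2 + 3/2)*(s + 1)**2*(s + 5)*(4*s + (s + 1)**2 + 8)*uppergamma(s/2 + 1/2, 3/2) + 2**(s/2 + 7/2)*(-s - 5)*(s + 1)**2 + 2**(s/2 + 7/2)*(s + 5)*(4*s + (s + 1)**2 + 8) + 3**(s/2 + 1/2)*(s + 1)*(s + 5)*(-4*log(2) + 4*log(3))*(4*s + (s + 1)**2 + 8) - 8*3**(s/2 + 1/2)*(s + 5)*(4*s + (s + 1)**2 + 8) + (s + 1)**3*(s + 5)*log(4) + 4*(s + 1)**2*(s + 5)*log(2) + (s + 1)**2*(4*s + 20) + (s + 1)**2*(4*s + (s + 1)**2 + 8))/((s + 1)**2*(s + 5)*(4*s + (s + 1)**2 + 8))
  Re(s) > -5

back out the power substitution: t**(5/2) on [0, 1/2); t**(3/2)*log(t) on [1/2, 1); sqrt(t)*log(t) on [1, 3/2); …
peel off the shared t-power: t**2 on [0, 1/2); t*log(t) on [1/2, 1); log(t) on [1, 3/2); …
cuts at sqrt(2)/2, 1, sqrt(6)/2: linearity sums the 4 kernel integrals
between 0 and sqrt(2)/2 the integrand is t**5·t^(s-1)
∫ t**3*log(t**2)·t^(s-1) over [sqrt(2)/2, 1)
the [1, sqrt(6)/2) slice contributes ∫ t*log(t**2)·t^(s-1) dt
between sqrt(6)/2 and ∞ the integrand is t*exp(-t**2)·t^(s-1)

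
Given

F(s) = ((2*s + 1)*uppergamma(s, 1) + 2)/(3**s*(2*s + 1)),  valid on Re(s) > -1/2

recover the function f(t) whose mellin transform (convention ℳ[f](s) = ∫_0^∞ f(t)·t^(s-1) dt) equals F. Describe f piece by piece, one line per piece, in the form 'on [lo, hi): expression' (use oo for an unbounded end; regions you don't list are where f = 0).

reversing the common scale on t: sqrt(6)*sqrt(t)/2 on [0, 2/3); exp(-3*t/2) on [2/3, ∞)
the common scale on t comes off first: sqrt(t) on [0, 1); exp(-t) on [1, ∞)
along the cuts 1/3, ℳ[f](s) splits into 2 integrals
on [0, 1/3) integrate f = sqrt(3)*sqrt(t) against the kernel
between 1/3 and ∞ the integrand is exp(-3*t)·t^(s-1)

on [0, 1/3): sqrt(3)*sqrt(t)
on [1/3, oo): exp(-3*t)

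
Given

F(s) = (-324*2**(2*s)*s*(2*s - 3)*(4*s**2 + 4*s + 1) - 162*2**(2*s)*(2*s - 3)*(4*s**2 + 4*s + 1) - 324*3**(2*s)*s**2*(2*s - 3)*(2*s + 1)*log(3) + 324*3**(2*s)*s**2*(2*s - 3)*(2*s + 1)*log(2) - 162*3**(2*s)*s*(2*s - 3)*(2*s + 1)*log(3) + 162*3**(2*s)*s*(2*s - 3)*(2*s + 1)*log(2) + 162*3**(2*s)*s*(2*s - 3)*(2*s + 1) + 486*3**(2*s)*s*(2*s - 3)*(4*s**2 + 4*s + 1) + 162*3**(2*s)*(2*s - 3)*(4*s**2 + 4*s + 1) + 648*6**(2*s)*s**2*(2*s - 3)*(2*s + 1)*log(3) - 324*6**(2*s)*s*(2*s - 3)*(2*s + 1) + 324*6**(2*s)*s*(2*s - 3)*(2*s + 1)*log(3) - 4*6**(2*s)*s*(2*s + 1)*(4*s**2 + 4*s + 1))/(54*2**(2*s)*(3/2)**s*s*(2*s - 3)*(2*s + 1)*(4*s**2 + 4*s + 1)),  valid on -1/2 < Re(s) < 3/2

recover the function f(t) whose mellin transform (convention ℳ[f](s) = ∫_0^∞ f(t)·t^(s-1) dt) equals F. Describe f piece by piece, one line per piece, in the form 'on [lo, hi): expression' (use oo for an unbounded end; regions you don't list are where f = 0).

on [0, 2/3): sqrt(6)*sqrt(t)/2
on [2/3, 3/2): sqrt(6)*sqrt(t)/2 + 3
on [3/2, 6): sqrt(6)*sqrt(t)*log(sqrt(6)*sqrt(t)/2)/2
on [6, oo): 2*sqrt(6)/(9*t**(3/2))

invert the common scale on t to get sqrt(t) on [0, 1); sqrt(t) + 3 on [1, 9/4); sqrt(t)*log(sqrt(t)) on [9/4, 9); …
strip the power substitution: t on [0, 1); t + 3 on [1, 3/2); t*log(t) on [3/2, 3); …
cuts at 2/3, 3/2, 6: linearity sums the 4 kernel integrals
between 0 and 2/3 the integrand is sqrt(6)*sqrt(t)/2·t^(s-1)
on [2/3, 3/2) integrate f = (sqrt(6)*sqrt(t)/2 + 3) against the kernel
piece [3/2, 6): integrate sqrt(6)*sqrt(t)*log(sqrt(6)*sqrt(t)/2)/2 against the kernel
[6, ∞) adds the kernel integral of 2*sqrt(6)/(9*t**(3/2))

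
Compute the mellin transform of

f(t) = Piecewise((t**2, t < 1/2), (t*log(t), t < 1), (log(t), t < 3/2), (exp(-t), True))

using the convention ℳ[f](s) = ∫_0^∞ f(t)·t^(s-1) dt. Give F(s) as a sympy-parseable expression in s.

slice at 1/2, 1, 3/2, transform all 4 pieces, and sum them
[0, 1/2) adds the kernel integral of t**2
[1/2, 1) adds the kernel integral of t*log(t)
over [1, 3/2), the kernel integral of log(t) enters the sum
the [3/2, ∞) slice contributes ∫ exp(-t)·t^(s-1) dt

(4*2**s*s**2*(s + 2)*(s**2 + 2*s + 1)*uppergamma(s, 3/2) - 4*2**s*s**2*(s + 2) + 4*2**s*(s + 2)*(s**2 + 2*s + 1) + 3**s*s*(s + 2)*(-4*log(2) + 4*log(3))*(s**2 + 2*s + 1) - 4*3**s*(s + 2)*(s**2 + 2*s + 1) + s**3*(s + 2)*log(4) + s**2*(s + 2)*log(4) + 2*s**2*(s + 2) + s**2*(s**2 + 2*s + 1))/(4*2**s*s**2*(s + 2)*(s**2 + 2*s + 1))
  Re(s) > -2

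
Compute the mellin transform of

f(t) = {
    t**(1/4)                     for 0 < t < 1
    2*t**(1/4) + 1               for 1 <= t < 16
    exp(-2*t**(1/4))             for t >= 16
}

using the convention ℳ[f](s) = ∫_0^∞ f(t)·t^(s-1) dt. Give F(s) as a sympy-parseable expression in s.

invert the power substitution to get sqrt(t) on [0, 1); 2*sqrt(t) + 1 on [1, 4); exp(-2*sqrt(t)) on [4, ∞)
invert the power substitution to get t on [0, 1); 2*t + 1 on [1, 2); exp(-2*t) on [2, ∞)
f breaks at 1, 16 into 3 integrals to sum
[0, 1) adds the kernel integral of t**(1/4)
∫ over [1, 16) of (2*t**(1/4) + 1)·t^(s-1) joins the sum
segment 16 to ∞ holds exp(-2*t**(1/4)); add its integral

(20*2**(12*s)*s - 8*2**(8*s)*s + 4*2**(4*s)*s*(4*s + 1)*uppergamma(4*s, 4) - 256**s + 4096**s)/(256**s*s*(4*s + 1))
  Re(s) > -1/4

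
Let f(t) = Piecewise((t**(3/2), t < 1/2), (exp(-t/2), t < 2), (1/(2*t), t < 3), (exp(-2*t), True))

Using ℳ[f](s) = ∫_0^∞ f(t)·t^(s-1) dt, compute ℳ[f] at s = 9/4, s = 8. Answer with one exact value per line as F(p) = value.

F(9/4) = -4*2**(1/4)*uppergamma(9/4, 1) - 47*2**(1/4)/60 + 2**(3/4)*uppergamma(9/4, 6)/8 + 6*3**(1/4)/5 + 4*2**(1/4)*uppergamma(9/4, 1/4)
F(8) = -3507200*exp(-1) + sqrt(2)/9728 + 94545*exp(-6)/16 + 2059/14 + 106028861*exp(-1/4)/64

the 4 pieces separated at 1/2, 2, 3 each add one integral
on [0, 1/2) integrate f = t**(3/2) against the kernel
∫ exp(-t/2)·t^(s-1) over [1/2, 2)
between 2 and 3 the integrand is 1/(2*t)·t^(s-1)
between 3 and ∞ the integrand is exp(-2*t)·t^(s-1)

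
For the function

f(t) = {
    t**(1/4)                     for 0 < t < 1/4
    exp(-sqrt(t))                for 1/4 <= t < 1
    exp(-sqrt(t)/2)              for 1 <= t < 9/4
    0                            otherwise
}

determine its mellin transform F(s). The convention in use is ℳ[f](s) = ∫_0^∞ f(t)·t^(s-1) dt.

2**(1 - 2*s)*(16**s*(4*s + 1)*uppergamma(2*s, 1/2) - 16**s*(4*s + 1)*uppergamma(2*s, 3/4) + 4**s*(4*s + 1)*uppergamma(2*s, 1/2) - 4**s*(4*s + 1)*uppergamma(2*s, 1) + sqrt(2))/(4*s + 1)
  Re(s) > -1/4

undo the power substitution: sqrt(t) on [0, 1/2); exp(-t) on [1/2, 1); exp(-t/2) on [1, 3/2)
linearity at 1/4, 1 turns ℳ[f](s) into 3 summed integrals
on [0, 1/4) integrate f = t**(1/4) against the kernel
∫ over [1/4, 1) of exp(-sqrt(t))·t^(s-1) joins the sum
segment 1 to 9/4 holds exp(-sqrt(t)/2); add its integral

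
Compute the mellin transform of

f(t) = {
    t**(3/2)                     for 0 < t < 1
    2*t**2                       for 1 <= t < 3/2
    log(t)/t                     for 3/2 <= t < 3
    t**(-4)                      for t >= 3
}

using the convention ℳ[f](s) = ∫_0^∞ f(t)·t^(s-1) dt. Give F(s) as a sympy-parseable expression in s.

(324*2**s*(s - 4)*(s + 2)*(s**2 - 2*s + 1) - 324*2**s*(s - 4)*(2*s + 3)*(s**2 - 2*s + 1) - 108*3**s*s*(s - 4)*(s + 2)*(2*s + 3)*log(3) + 108*3**s*s*(s - 4)*(s + 2)*(2*s + 3)*log(2) - 108*3**s*(s - 4)*(s + 2)*(2*s + 3)*log(2) + 108*3**s*(s - 4)*(s + 2)*(2*s + 3) + 108*3**s*(s - 4)*(s + 2)*(2*s + 3)*log(3) + 729*3**s*(s - 4)*(2*s + 3)*(s**2 - 2*s + 1) + 54*6**s*s*(s - 4)*(s + 2)*(2*s + 3)*log(3) - 54*6**s*(s - 4)*(s + 2)*(2*s + 3)*log(3) - 54*6**s*(s - 4)*(s + 2)*(2*s + 3) - 2*6**s*(s + 2)*(2*s + 3)*(s**2 - 2*s + 1))/(162*2**s*(s - 4)*(s + 2)*(2*s + 3)*(s**2 - 2*s + 1))
  -3/2 < Re(s) < 4

slice at 1, 3/2, 3, transform all 4 pieces, and sum them
∫ t**(3/2)·t^(s-1) over [0, 1)
over [1, 3/2), the kernel integral of 2*t**2 enters the sum
on [3/2, 3): add ∫ log(t)/t·t^(s-1) dt
piece [3, ∞): integrate t**(-4) against the kernel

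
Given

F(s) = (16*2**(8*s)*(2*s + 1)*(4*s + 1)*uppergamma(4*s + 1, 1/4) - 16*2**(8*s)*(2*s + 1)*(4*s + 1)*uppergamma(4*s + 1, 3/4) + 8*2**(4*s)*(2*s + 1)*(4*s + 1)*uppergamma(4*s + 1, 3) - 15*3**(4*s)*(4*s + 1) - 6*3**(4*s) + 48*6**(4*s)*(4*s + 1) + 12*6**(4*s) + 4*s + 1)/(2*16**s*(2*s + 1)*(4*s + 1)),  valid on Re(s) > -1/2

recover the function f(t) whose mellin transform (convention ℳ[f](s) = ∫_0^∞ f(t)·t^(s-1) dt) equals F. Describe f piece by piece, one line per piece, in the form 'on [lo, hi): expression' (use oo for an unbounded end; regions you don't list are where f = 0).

on [0, 1/16): sqrt(t)
on [1/16, 81/16): t**(1/4)*exp(-t**(1/4)/2)
on [81/16, 81): t**(1/4)*(t**(1/4) + 1)
on [81, oo): t**(1/4)*exp(-t**(1/4))

undo the power substitution: t on [0, 1/4); sqrt(t)*exp(-sqrt(t)/2) on [1/4, 9/4); sqrt(t)*(sqrt(t) + 1) on [9/4, 9); …
remove the shared t-power first: sqrt(t) on [0, 1/4); exp(-sqrt(t)/2) on [1/4, 9/4); sqrt(t) + 1 on [9/4, 9); …
peel off the power substitution: t on [0, 1/2); exp(-t/2) on [1/2, 3/2); t + 1 on [3/2, 3); …
split f at 1/16, 81/16, 81: ℳ[f](s) collects 4 kernel integrals
for t in [0, 1/16): the term is ∫ sqrt(t)·t^(s-1)
piece [1/16, 81/16): integrate t**(1/4)*exp(-t**(1/4)/2) against the kernel
on [81/16, 81): add ∫ t**(1/4)*(t**(1/4) + 1)·t^(s-1) dt
for t in [81, ∞): the term is ∫ t**(1/4)*exp(-t**(1/4))·t^(s-1)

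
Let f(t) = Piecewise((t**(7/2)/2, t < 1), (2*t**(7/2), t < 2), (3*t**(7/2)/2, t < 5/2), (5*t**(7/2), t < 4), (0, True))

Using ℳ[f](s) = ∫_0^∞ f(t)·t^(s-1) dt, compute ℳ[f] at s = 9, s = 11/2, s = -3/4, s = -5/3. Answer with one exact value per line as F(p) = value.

breakpoints 1, 2, 5/2: one integral from each of the 4 segments
piece [0, 1): integrate t**(7/2)/2 against the kernel
∫ over [1, 2) of 2*t**(7/2)·t^(s-1) joins the sum
segment 2 to 5/2 holds 3*t**(7/2)/2; add its integral
segment 5/2 to 4 holds 5*t**(7/2); add its integral

F(9) = -68359375*sqrt(10)/8192 + 4096*sqrt(2)/25 + 335544317/25
F(11/2) = 1328766013/9216
F(-3/4) = -175*2**(1/4)*5**(3/4)/44 - 6/11 + 8*2**(3/4)/11 + 640*sqrt(2)/11
F(-5/3) = -105*2**(1/6)*5**(5/6)/44 - 9/11 + 6*2**(5/6)/11 + 240*2**(2/3)/11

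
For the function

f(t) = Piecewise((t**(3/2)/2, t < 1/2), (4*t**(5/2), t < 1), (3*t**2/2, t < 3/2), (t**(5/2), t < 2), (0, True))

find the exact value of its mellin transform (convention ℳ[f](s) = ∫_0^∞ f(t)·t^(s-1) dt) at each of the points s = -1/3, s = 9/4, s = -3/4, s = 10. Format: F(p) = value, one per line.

summing 4 kernel integrals split by 1/2, 1, 3/2 yields ℳ[f](s)
on [0, 1/2): add ∫ t**(3/2)/2·t^(s-1) dt
between 1/2 and 1 the integrand is 4*t**(5/2)·t^(s-1)
on [1, 3/2) integrate f = 3*t**2/2 against the kernel
for t in [3/2, 2): the term is ∫ t**(5/2)·t^(s-1)

F(-1/3) = -27*2**(5/6)*3**(1/6)/52 - 45*2**(5/6)/364 + 123/130 + 27*2**(1/3)*3**(2/3)/40 + 24*2**(1/6)/13
F(9/4) = -81*2**(1/4)*3**(3/4)/152 - 41*2**(1/4)/2280 + 158/323 + 243*2**(3/4)*3**(1/4)/272 + 64*2**(3/4)/19
F(-3/4) = -3*2**(1/4)*3**(3/4)/7 - 5*2**(1/4)/21 + 38/35 + 8*2**(3/4)/7 + 9*2**(3/4)*3**(1/4)/10
F(10) = -531441*sqrt(6)/102400 + 13445769/819200 + 771751869*sqrt(2)/2355200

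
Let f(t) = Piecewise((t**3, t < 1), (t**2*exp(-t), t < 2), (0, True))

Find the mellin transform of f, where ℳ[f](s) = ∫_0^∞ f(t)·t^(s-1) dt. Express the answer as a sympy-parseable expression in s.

((s + 3)*uppergamma(s + 2, 1) - (s + 3)*uppergamma(s + 2, 2) + 1)/(s + 3)
  Re(s) > -3

peel off the shared t-power: t on [0, 1); exp(-t) on [1, 2)
breakpoints 1: one integral from each of the 2 segments
on [0, 1): add ∫ t**3·t^(s-1) dt
on [1, 2) integrate f = t**2*exp(-t) against the kernel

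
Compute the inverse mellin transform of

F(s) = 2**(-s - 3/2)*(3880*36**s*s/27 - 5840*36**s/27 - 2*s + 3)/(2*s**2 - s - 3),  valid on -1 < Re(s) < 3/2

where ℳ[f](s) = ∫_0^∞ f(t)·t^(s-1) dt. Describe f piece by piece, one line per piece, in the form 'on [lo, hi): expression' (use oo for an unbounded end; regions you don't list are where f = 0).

on [0, 1/2): sqrt(2)*t/2
on [1/2, 18): sqrt(2)*t
on [18, oo): 4/t**(3/2)

back out the shared t-power: sqrt(2)*sqrt(t)/2 on [0, 1/2); sqrt(2)*sqrt(t) on [1/2, 18); 4/t**2 on [18, ∞)
invert the common scale on t to get sqrt(t) on [0, 1/4); 2*sqrt(t) on [1/4, 9); t**(-2) on [9, ∞)
reversing the power substitution: t on [0, 1/2); 2*t on [1/2, 3); t**(-4) on [3, ∞)
along the cuts 1/2, 18, ℳ[f](s) splits into 3 integrals
the [0, 1/2) slice contributes ∫ sqrt(2)*t/2·t^(s-1) dt
[1/2, 18) adds the kernel integral of sqrt(2)*t
segment [18, ∞) carries 4/t**(3/2); integrate it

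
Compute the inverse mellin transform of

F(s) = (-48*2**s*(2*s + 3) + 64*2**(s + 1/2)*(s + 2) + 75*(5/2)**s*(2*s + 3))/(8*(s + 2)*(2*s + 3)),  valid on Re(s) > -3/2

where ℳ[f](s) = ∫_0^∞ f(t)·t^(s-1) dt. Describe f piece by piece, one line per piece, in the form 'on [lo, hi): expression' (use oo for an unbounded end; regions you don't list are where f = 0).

on [0, 2): 2*t**(3/2)
on [2, 5/2): 3*t**2/2

linearity at 2 turns ℳ[f](s) into 2 summed integrals
over [0, 2), the kernel integral of 2*t**(3/2) enters the sum
∫ over [2, 5/2) of 3*t**2/2·t^(s-1) joins the sum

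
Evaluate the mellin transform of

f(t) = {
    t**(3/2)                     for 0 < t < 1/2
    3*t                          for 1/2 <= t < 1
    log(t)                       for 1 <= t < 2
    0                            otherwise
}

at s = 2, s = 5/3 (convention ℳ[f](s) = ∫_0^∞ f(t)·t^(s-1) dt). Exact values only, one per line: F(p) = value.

cuts at 1/2, 1: linearity sums the 3 kernel integrals
on [0, 1/2) integrate f = t**(3/2) against the kernel
for t in [1/2, 1): the term is ∫ 3*t·t^(s-1)
[1, 2) adds the kernel integral of log(t)

F(2) = sqrt(2)/56 + 1/8 + log(4)
F(5/3) = -18*2**(2/3)/25 - 9*2**(1/3)/64 + 3*2**(5/6)/152 + 6*2**(2/3)*log(2)/5 + 297/200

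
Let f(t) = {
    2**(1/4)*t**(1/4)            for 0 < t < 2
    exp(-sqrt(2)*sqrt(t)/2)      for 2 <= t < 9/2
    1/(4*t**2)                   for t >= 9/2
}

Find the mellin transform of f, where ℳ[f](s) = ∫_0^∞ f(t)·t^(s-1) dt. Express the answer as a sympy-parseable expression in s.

(162*2**(2*s)*(s - 2)*(4*s + 1)*uppergamma(2*s, 1) - 162*2**(2*s)*(s - 2)*(4*s + 1)*uppergamma(2*s, 3/2) + 324*2**(2*s + 1/2)*(s - 2) - 9**s*(4*s + 1))/(81*2**s*(s - 2)*(4*s + 1))
  -1/4 < Re(s) < 2

remove the common scale on t first: t**(1/4) on [0, 4); exp(-sqrt(t)/2) on [4, 9); t**(-2) on [9, ∞)
the power substitution comes off first: sqrt(t) on [0, 2); exp(-t/2) on [2, 3); t**(-4) on [3, ∞)
summing 3 kernel integrals split by 2, 9/2 yields ℳ[f](s)
on [0, 2): add ∫ 2**(1/4)*t**(1/4)·t^(s-1) dt
for t in [2, 9/2): the term is ∫ exp(-sqrt(2)*sqrt(t)/2)·t^(s-1)
piece [9/2, ∞): integrate 1/(4*t**2) against the kernel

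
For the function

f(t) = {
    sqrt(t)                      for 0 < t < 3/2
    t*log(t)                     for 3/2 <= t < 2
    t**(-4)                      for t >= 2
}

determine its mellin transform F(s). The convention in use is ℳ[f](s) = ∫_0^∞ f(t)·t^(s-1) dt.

split f at 3/2, 2: ℳ[f](s) collects 3 kernel integrals
on [0, 3/2): add ∫ sqrt(t)·t^(s-1) dt
on [3/2, 2): add ∫ t*log(t)·t^(s-1) dt
segment [2, ∞) carries t**(-4); integrate it

(-32*2**(2*s)*(s - 4)*(2*s + 1) + 3**s*s*(s - 4)*(2*s + 1)*(-24*log(3) + 24*log(2)) + 3**s*(s - 4)*(2*s + 1)*(-24*log(3) + 24*log(2)) + 24*3**s*(s - 4)*(2*s + 1) + 16*3**s*sqrt(6)*(s - 4)*(s**2 + 2*s + 1) + 32*4**s*s*(s - 4)*(2*s + 1)*log(2) + 32*4**s*(s - 4)*(2*s + 1)*log(2) - 4**s*(2*s + 1)*(s**2 + 2*s + 1))/(16*2**s*(s - 4)*(2*s + 1)*(s**2 + 2*s + 1))
  -1/2 < Re(s) < 4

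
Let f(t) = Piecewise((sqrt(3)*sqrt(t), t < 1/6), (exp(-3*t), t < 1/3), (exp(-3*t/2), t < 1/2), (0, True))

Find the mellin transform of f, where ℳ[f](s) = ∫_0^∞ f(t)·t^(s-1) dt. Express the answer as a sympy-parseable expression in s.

reversing the common scale on t: sqrt(t) on [0, 1/2); exp(-t) on [1/2, 1); exp(-t/2) on [1, 3/2)
integrate the 3 segments split at 1/6, 1/3, then add the results
for t in [0, 1/6): the term is ∫ sqrt(3)*sqrt(t)·t^(s-1)
segment 1/6 to 1/3 holds exp(-3*t); add its integral
for t in [1/3, 1/2): the term is ∫ exp(-3*t/2)·t^(s-1)

(2**s*(2*s + 1)*uppergamma(s, 1/2) - 2**s*(2*s + 1)*uppergamma(s, 1) + 4**s*(2*s + 1)*uppergamma(s, 1/2) - 4**s*(2*s + 1)*uppergamma(s, 3/4) + sqrt(2))/(6**s*(2*s + 1))
  Re(s) > -1/2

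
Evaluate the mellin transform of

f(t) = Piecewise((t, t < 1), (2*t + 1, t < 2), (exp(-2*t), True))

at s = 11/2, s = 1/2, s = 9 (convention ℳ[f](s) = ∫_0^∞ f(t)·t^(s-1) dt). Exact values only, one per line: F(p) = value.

treat the 3 regions marked off by 1, 2 separately and sum
between 0 and 1 the integrand is t·t^(s-1)
for t in [1, 2): the term is ∫ (2*t + 1)·t^(s-1)
∫ exp(-2*t)·t^(s-1) over [2, ∞)

F(11/2) = (sqrt(2)*(135135*sqrt(pi)*exp(4)*erfc(2) + 9266972)/292864 + (-98304 + 7471104*sqrt(2))*exp(4)/292864)*exp(-4)
F(1/2) = -8/3 + sqrt(2)*sqrt(pi)*erfc(2)/2 + 14*sqrt(2)/3
F(9) = 16831*exp(-4)/4 + 23533/90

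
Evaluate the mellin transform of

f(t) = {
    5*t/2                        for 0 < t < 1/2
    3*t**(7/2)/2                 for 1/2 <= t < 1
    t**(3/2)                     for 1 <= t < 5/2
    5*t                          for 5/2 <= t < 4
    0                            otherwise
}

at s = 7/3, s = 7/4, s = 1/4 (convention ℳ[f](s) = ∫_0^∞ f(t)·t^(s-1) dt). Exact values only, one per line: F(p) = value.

F(7/3) = -375*2**(2/3)*5**(1/3)/32 - 9*2**(1/6)/2240 - 3/805 + 375*2**(1/6)*5**(5/6)/184 + 6147*2**(2/3)/64
F(7/4) = -125*2**(1/4)*5**(3/4)/22 - 2/91 - 2**(3/4)/224 + 5*2**(1/4)/44 + 125*2**(3/4)*5**(1/4)/52 + 640*sqrt(2)/11
F(1/4) = -5*2**(3/4)*5**(1/4) - 6/35 - 2**(1/4)/40 + 2**(3/4)/2 + 5*2**(1/4)*5**(3/4)/7 + 16*sqrt(2)

summing 4 kernel integrals split by 1/2, 1, 5/2 yields ℳ[f](s)
∫ over [0, 1/2) of 5*t/2·t^(s-1) joins the sum
∫ 3*t**(7/2)/2·t^(s-1) over [1/2, 1)
∫ over [1, 5/2) of t**(3/2)·t^(s-1) joins the sum
over [5/2, 4), the kernel integral of 5*t enters the sum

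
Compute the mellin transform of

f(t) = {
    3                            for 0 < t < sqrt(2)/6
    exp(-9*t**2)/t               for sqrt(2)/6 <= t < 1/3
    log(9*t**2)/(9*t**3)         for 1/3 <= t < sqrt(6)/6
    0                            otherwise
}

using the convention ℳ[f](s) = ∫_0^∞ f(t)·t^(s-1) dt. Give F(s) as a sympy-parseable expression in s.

2**(1/2 - s/2)*(9*2**(s/2 + 1/2)*s*(-4*s + (s - 1)**2 + 8)*uppergamma(s/2 - 1/2, 1/2) - 9*2**(s/2 + 1/2)*s*(-4*s + (s - 1)**2 + 8)*uppergamma(s/2 - 1/2, 1) + 36*2**(s/2 + 1/2)*s + 3**(s/2 + 1/2)*s*(s - 1)*(-8*log(2) + 8*log(3)) - 16*3**(s/2 + 1/2)*s + 3**(s/2 + 1/2)*s*(-16*log(3) + 16*log(2)) + 18*sqrt(2)*(-4*s + (s - 1)**2 + 8))/(12*3**s*s*(-4*s + (s - 1)**2 + 8))
  Re(s) > 0

invert the shared t-power to get 3*t on [0, sqrt(2)/6); exp(-9*t**2) on [sqrt(2)/6, 1/3); log(9*t**2)/(9*t**2) on [1/3, sqrt(6)/6)
reversing the common scale on t: t on [0, sqrt(2)/2); exp(-t**2) on [sqrt(2)/2, 1); log(t**2)/t**2 on [1, sqrt(6)/2)
invert the power substitution to get sqrt(t) on [0, 1/2); exp(-t) on [1/2, 1); log(t)/t on [1, 3/2)
the 3 pieces separated at sqrt(2)/6, 1/3 each add one integral
on [0, sqrt(2)/6) integrate f = 3 against the kernel
over [sqrt(2)/6, 1/3), the kernel integral of exp(-9*t**2)/t enters the sum
∫ log(9*t**2)/(9*t**3)·t^(s-1) over [1/3, sqrt(6)/6)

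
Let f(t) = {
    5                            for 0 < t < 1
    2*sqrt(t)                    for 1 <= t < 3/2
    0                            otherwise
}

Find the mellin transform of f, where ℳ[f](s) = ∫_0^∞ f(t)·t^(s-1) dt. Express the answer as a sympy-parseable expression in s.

f breaks at 1 into 2 integrals to sum
∫ 5·t^(s-1) over [0, 1)
on [1, 3/2) integrate f = 2*sqrt(t) against the kernel

(4*(3/2)**(s + 1/2)*s + 6*s + 5)/(s*(2*s + 1))
  Re(s) > 0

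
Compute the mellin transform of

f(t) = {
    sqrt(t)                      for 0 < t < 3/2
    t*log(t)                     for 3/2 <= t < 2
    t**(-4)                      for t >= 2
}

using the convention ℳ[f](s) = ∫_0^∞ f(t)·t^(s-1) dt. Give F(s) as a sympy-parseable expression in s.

(-32*2**(2*s)*(s - 4)*(2*s + 1) + 3**s*s*(s - 4)*(2*s + 1)*(-24*log(3) + 24*log(2)) + 3**s*(s - 4)*(2*s + 1)*(-24*log(3) + 24*log(2)) + 24*3**s*(s - 4)*(2*s + 1) + 16*3**s*sqrt(6)*(s - 4)*(s**2 + 2*s + 1) + 32*4**s*s*(s - 4)*(2*s + 1)*log(2) + 32*4**s*(s - 4)*(2*s + 1)*log(2) - 4**s*(2*s + 1)*(s**2 + 2*s + 1))/(16*2**s*(s - 4)*(2*s + 1)*(s**2 + 2*s + 1))
  -1/2 < Re(s) < 4

summing 3 kernel integrals split by 3/2, 2 yields ℳ[f](s)
on [0, 3/2): add ∫ sqrt(t)·t^(s-1) dt
between 3/2 and 2 the integrand is t*log(t)·t^(s-1)
over [2, ∞), the kernel integral of t**(-4) enters the sum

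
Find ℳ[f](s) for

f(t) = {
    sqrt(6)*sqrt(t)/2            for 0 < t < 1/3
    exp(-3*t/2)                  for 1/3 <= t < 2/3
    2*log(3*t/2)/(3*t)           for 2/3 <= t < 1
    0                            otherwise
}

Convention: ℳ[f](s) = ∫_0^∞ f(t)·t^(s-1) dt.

reversing the common scale on t: sqrt(t) on [0, 1/2); exp(-t) on [1/2, 1); log(t)/t on [1, 3/2)
decompose at 1/3, 2/3; ℳ[f](s) sums the 3 pieces' integrals
segment [0, 1/3) carries sqrt(6)*sqrt(t)/2; integrate it
segment [1/3, 2/3) carries exp(-3*t/2); integrate it
between 2/3 and 1 the integrand is 2*log(3*t/2)/(3*t)·t^(s-1)

3**(-s - 1)*(3*2**s*(2*s + 1)*(s**2 - 2*s + 1)*uppergamma(s, 1/2) - 3*2**s*(2*s + 1)*(s**2 - 2*s + 1)*uppergamma(s, 1) + 2**s*(6*s + 3) + 3**s*s*(2*s + 1)*(-2*log(2) + 2*log(3)) + 3**s*(-4*s - 2) + 3**s*(2*s + 1)*(-2*log(3) + 2*log(2)) + sqrt(2)*(3*s**2 - 6*s + 3))/((2*s + 1)*(s**2 - 2*s + 1))
  Re(s) > -1/2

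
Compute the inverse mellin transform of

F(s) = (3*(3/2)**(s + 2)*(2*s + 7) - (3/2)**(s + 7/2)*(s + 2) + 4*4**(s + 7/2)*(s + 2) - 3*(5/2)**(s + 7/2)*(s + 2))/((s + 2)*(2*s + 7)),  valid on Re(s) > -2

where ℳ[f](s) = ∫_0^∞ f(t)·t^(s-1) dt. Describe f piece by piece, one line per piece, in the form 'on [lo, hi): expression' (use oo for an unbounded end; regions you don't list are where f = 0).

the 3 pieces separated at 3/2, 5/2 each add one integral
piece [0, 3/2): integrate 3*t**2 against the kernel
on [3/2, 5/2) integrate f = t**(7/2)/2 against the kernel
piece [5/2, 4): integrate 2*t**(7/2) against the kernel

on [0, 3/2): 3*t**2
on [3/2, 5/2): t**(7/2)/2
on [5/2, 4): 2*t**(7/2)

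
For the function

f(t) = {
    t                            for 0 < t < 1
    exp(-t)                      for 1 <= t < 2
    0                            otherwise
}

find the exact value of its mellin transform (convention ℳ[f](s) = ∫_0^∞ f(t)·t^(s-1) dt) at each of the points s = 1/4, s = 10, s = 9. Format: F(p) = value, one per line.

F(1/4) = -uppergamma(1/4, 2) + uppergamma(1/4, 1) + 4/5
F(10) = -2681216*exp(-2) + 1/11 + 986410*exp(-1)
F(9) = -297856*exp(-2) + 1/10 + 109601*exp(-1)

linearity at 1 turns ℳ[f](s) into 2 summed integrals
on [0, 1) integrate f = t against the kernel
segment [1, 2) carries exp(-t); integrate it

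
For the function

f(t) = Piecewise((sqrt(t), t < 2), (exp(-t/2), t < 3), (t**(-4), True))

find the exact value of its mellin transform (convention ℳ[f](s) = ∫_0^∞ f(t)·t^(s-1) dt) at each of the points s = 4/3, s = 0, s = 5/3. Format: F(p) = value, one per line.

F(4/3) = -2*2**(1/3)*uppergamma(4/3, 3/2) + 3**(1/3)/72 + 2*2**(1/3)*uppergamma(4/3, 1) + 12*2**(5/6)/11
F(0) = Ei(-3/2) + 1/324 - Ei(-1) + 2*sqrt(2)
F(5/3) = -2*2**(2/3)*uppergamma(5/3, 3/2) + 3**(2/3)/63 + 2*2**(2/3)*uppergamma(5/3, 1) + 24*2**(1/6)/13

treat the 3 regions marked off by 2, 3 separately and sum
[0, 2) adds the kernel integral of sqrt(t)
segment [2, 3) carries exp(-t/2); integrate it
over [3, ∞), the kernel integral of t**(-4) enters the sum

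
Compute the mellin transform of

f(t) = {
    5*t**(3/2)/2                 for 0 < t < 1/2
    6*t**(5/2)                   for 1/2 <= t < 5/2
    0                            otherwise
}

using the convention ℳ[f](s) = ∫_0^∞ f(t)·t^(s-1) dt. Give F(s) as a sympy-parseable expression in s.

2**(-s - 3/2)*(5**(s + 5/2)*(12*s + 18) - 2*s + 7)/((2*s + 3)*(2*s + 5))
  Re(s) > -3/2

f breaks at 1/2 into 2 integrals to sum
between 0 and 1/2 the integrand is 5*t**(3/2)/2·t^(s-1)
the [1/2, 5/2) slice contributes ∫ 6*t**(5/2)·t^(s-1) dt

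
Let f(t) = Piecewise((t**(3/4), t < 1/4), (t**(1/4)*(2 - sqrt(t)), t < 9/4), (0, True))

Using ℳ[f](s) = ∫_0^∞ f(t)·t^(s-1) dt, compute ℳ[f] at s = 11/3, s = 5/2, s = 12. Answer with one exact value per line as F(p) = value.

F(11/3) = 3*2**(1/6)*(-118 + 155277*3**(5/6))/318848
F(5/2) = -15*sqrt(2)/2288 + 4617*sqrt(6)/4576
F(12) = sqrt(2)*(-106 + 16098483579417*sqrt(3))/41926262784

reversing the power substitution: t**(3/2) on [0, 1/2); sqrt(t)*(2 - t) on [1/2, 3/2)
peel off the shared t-power: t on [0, 1/2); 2 - t on [1/2, 3/2)
decompose at 1/4; ℳ[f](s) sums the 2 pieces' integrals
piece [0, 1/4): integrate t**(3/4) against the kernel
on [1/4, 9/4) integrate f = t**(1/4)*(2 - sqrt(t)) against the kernel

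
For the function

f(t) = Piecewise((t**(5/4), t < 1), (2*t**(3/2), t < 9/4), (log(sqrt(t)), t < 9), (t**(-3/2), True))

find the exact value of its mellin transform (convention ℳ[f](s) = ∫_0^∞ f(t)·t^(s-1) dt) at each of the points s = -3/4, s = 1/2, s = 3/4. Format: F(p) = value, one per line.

F(-3/4) = -2/3 - 8*sqrt(6)*log(2)/27 - 4*sqrt(3)*log(3)/27 - 212*sqrt(3)/2187 + 8*sqrt(6)*log(3)/27 + 178*sqrt(6)/81
F(1/2) = 1759/1008 + 3*log(2) + 3*log(3)
F(3/4) = -68*sqrt(3)/27 - 7/18 + log(2**(sqrt(6))*3**(-sqrt(6) + 4*sqrt(3))) + 35*sqrt(6)/12

undo the power substitution: t**(5/2) on [0, 1); 2*t**3 on [1, 3/2); log(t) on [3/2, 3); …
the shared t-power comes off first: sqrt(t) on [0, 1); 2*t on [1, 3/2); log(t)/t**2 on [3/2, 3); …
reversing the shared t-power: t**(3/2) on [0, 1); 2*t**2 on [1, 3/2); log(t)/t on [3/2, 3); …
summing 4 kernel integrals split by 1, 9/4, 9 yields ℳ[f](s)
segment 0 to 1 holds t**(5/4); add its integral
piece [1, 9/4): integrate 2*t**(3/2) against the kernel
∫ over [9/4, 9) of log(sqrt(t))·t^(s-1) joins the sum
∫ t**(-3/2)·t^(s-1) over [9, ∞)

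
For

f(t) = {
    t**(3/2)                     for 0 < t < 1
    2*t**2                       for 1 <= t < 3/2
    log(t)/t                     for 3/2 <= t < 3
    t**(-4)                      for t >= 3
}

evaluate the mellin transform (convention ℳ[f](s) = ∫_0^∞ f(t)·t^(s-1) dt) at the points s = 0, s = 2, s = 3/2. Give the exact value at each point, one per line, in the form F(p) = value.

F(0) = log(6**(1/3)/2) + 365/162
F(2) = 1759/2016 + 3*log(2)/2 + 3*log(3)/2
F(3/2) = -538*sqrt(3)/135 - 5/21 + log(2**(sqrt(6))*3**(-sqrt(6) + 2*sqrt(3))) + 83*sqrt(6)/28

summing 4 kernel integrals split by 1, 3/2, 3 yields ℳ[f](s)
∫ t**(3/2)·t^(s-1) over [0, 1)
segment [1, 3/2) carries 2*t**2; integrate it
between 3/2 and 3 the integrand is log(t)/t·t^(s-1)
[3, ∞) adds the kernel integral of t**(-4)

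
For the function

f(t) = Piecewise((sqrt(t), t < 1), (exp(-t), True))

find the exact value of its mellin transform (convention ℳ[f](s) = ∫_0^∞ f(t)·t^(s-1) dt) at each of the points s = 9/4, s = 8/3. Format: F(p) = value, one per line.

F(9/4) = 4/11 + uppergamma(9/4, 1)
F(8/3) = 6/19 + uppergamma(8/3, 1)

decompose at 1; ℳ[f](s) sums the 2 pieces' integrals
the [0, 1) slice contributes ∫ sqrt(t)·t^(s-1) dt
piece [1, ∞): integrate exp(-t) against the kernel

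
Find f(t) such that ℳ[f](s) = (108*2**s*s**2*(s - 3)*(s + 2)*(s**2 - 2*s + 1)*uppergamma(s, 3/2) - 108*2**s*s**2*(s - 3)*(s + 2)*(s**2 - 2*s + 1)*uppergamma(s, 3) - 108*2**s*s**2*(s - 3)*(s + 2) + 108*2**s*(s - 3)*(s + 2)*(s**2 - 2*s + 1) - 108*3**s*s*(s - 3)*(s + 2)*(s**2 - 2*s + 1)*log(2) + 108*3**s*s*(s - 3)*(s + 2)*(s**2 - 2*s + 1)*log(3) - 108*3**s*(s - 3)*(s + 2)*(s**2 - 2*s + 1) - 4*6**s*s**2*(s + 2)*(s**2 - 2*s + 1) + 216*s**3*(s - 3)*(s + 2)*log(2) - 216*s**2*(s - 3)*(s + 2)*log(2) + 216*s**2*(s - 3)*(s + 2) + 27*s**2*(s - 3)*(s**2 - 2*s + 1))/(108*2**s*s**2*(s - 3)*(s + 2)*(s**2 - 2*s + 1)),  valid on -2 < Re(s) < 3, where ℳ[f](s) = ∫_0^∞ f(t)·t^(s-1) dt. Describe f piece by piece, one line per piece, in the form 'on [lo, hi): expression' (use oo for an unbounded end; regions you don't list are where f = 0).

on [0, 1/2): t**2
on [1/2, 1): log(t)/t
on [1, 3/2): log(t)
on [3/2, 3): exp(-t)
on [3, oo): t**(-3)

summing 5 kernel integrals split by 1/2, 1, 3/2, 3 yields ℳ[f](s)
segment [0, 1/2) carries t**2; integrate it
on [1/2, 1) integrate f = log(t)/t against the kernel
between 1 and 3/2 the integrand is log(t)·t^(s-1)
between 3/2 and 3 the integrand is exp(-t)·t^(s-1)
piece [3, ∞): integrate t**(-3) against the kernel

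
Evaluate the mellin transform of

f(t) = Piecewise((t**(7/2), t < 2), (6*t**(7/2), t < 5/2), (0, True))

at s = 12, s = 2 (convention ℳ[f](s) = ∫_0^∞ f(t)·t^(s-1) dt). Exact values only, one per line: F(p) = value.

decompose at 2; ℳ[f](s) sums the 2 pieces' integrals
on [0, 2): add ∫ t**(7/2)·t^(s-1) dt
∫ 6*t**(7/2)·t^(s-1) over [2, 5/2)

F(12) = -327680*sqrt(2)/31 + 91552734375*sqrt(10)/507904
F(2) = -320*sqrt(2)/11 + 9375*sqrt(10)/176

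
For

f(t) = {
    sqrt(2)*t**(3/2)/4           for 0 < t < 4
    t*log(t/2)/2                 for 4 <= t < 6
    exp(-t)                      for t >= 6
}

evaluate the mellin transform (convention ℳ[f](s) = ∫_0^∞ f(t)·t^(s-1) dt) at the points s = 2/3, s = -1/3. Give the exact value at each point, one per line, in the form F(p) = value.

F(2/3) = -27*6**(2/3)/25 + uppergamma(2/3, 6) + 36*2**(1/3)/25 + 24*2**(5/6)/13 + log(3**(9*6**(2/3)/5)/2**(12*2**(1/3)/5))
F(-1/3) = -9*6**(2/3)/8 + uppergamma(-1/3, 6) + log(3**(3*6**(2/3)/4)/2**(3*2**(1/3)/2)) + 6*2**(5/6)/7 + 9*2**(1/3)/4

peel off the common scale on t: t**(3/2) on [0, 2); t*log(t) on [2, 3); exp(-2*t) on [3, ∞)
integrate the 3 segments split at 4, 6, then add the results
on [0, 4): add ∫ sqrt(2)*t**(3/2)/4·t^(s-1) dt
on [4, 6): add ∫ t*log(t/2)/2·t^(s-1) dt
segment 6 to ∞ holds exp(-t); add its integral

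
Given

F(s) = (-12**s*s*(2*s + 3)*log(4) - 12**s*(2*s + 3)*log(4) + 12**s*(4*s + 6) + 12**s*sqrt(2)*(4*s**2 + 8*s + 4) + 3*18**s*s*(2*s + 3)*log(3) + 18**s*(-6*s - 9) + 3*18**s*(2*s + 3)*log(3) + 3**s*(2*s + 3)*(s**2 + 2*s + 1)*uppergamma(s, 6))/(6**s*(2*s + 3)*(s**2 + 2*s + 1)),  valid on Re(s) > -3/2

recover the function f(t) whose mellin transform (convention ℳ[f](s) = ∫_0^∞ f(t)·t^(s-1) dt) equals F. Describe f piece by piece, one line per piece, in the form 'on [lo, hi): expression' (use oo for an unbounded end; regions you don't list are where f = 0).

on [0, 2): t**(3/2)
on [2, 3): t*log(t)
on [3, oo): exp(-2*t)

linearity at 2, 3 turns ℳ[f](s) into 3 summed integrals
on [0, 2): add ∫ t**(3/2)·t^(s-1) dt
[2, 3) adds the kernel integral of t*log(t)
for t in [3, ∞): the term is ∫ exp(-2*t)·t^(s-1)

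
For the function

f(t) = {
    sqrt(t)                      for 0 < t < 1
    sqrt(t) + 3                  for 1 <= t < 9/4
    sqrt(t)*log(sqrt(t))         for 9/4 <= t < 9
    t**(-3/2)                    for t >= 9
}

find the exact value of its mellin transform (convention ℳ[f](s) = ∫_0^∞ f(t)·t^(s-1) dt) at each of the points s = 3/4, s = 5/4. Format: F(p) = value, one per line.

strip the power substitution: t on [0, 1); t + 3 on [1, 3/2); t*log(t) on [3/2, 3); …
summing 4 kernel integrals split by 1, 9/4, 9 yields ℳ[f](s)
[0, 1) adds the kernel integral of sqrt(t)
∫ (sqrt(t) + 3)·t^(s-1) over [1, 9/4)
over [9/4, 9), the kernel integral of sqrt(t)*log(sqrt(t)) enters the sum
on [9, ∞): add ∫ t**(-3/2)·t^(s-1) dt

F(3/4) = -1844*sqrt(3)/675 - 4 + 213*sqrt(6)/50 + log(2**(9*sqrt(6)/10)*3**(-9*sqrt(6)/10 + 36*sqrt(3)/5))
F(5/4) = -452*sqrt(3)/147 - 27*sqrt(6)*log(3)/28 - 12/5 + 27*sqrt(6)*log(2)/28 + 3861*sqrt(6)/980 + 108*sqrt(3)*log(3)/7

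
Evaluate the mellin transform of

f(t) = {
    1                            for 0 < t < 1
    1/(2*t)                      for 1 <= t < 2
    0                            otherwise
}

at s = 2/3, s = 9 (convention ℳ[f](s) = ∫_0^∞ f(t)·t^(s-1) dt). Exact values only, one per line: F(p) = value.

remove the shared t-power first: t on [0, 1); 1/2 on [1, 2)
f breaks at 1 into 2 integrals to sum
over [0, 1), the kernel integral of 1 enters the sum
∫ 1/(2*t)·t^(s-1) over [1, 2)

F(2/3) = 3 - 3*2**(2/3)/4
F(9) = 2311/144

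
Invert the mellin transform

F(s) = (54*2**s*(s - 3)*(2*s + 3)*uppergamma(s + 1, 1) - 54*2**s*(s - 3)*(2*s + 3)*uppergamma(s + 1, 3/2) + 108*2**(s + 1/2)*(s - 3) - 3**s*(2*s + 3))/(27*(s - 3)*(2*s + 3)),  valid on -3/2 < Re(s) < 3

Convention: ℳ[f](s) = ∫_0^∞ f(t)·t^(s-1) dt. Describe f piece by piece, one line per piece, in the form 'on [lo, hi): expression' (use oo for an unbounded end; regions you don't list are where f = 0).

on [0, 2): t**(3/2)
on [2, 3): t*exp(-t/2)
on [3, oo): t**(-3)

the shared t-power comes off first: sqrt(t) on [0, 2); exp(-t/2) on [2, 3); t**(-4) on [3, ∞)
slice at 2, 3, transform all 3 pieces, and sum them
on [0, 2): add ∫ t**(3/2)·t^(s-1) dt
segment 2 to 3 holds t*exp(-t/2); add its integral
on [3, ∞): add ∫ t**(-3)·t^(s-1) dt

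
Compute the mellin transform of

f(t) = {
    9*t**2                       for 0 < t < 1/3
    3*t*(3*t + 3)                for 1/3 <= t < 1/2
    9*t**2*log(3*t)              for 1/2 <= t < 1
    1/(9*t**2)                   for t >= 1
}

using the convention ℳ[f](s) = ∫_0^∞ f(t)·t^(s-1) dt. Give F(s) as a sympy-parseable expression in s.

2**(-s - 1)*(-162*2**(s + 1)*(s - 2)*(s + 1)*(2*s + (s + 1)**2 + 3) - 162*2**(s + 1)*(s - 2)*(2*s + (s + 1)**2 + 3) - 81*3**(s + 1)*(s - 2)*(s + 1)**2*(s + 2)*log(3) + 81*3**(s + 1)*(s - 2)*(s + 1)**2*(s + 2)*log(2) - 81*3**(s + 1)*(s - 2)*(s + 1)*(s + 2)*log(3) + 81*3**(s + 1)*(s - 2)*(s + 1)*(s + 2)*log(2) + 81*3**(s + 1)*(s - 2)*(s + 1)*(s + 2) + 243*3**(s + 1)*(s - 2)*(s + 1)*(2*s + (s + 1)**2 + 3) + 162*3**(s + 1)*(s - 2)*(2*s + (s + 1)**2 + 3) + 162*6**(s + 1)*(s - 2)*(s + 1)**2*(s + 2)*log(3) - 162*6**(s + 1)*(s - 2)*(s + 1)*(s + 2) + 162*6**(s + 1)*(s - 2)*(s + 1)*(s + 2)*log(3) - 2*6**(s + 1)*(s + 1)*(s + 2)*(2*s + (s + 1)**2 + 3))/(54*3**s*(s - 2)*(s + 1)*(s + 2)*(2*s + (s + 1)**2 + 3))
  -2 < Re(s) < 2

remove the common scale on t first: t**2 on [0, 1); t*(t + 3) on [1, 3/2); t**2*log(t) on [3/2, 3); …
peel off the shared t-power: t on [0, 1); t + 3 on [1, 3/2); t*log(t) on [3/2, 3); …
integrate the 4 segments split at 1/3, 1/2, 1, then add the results
for t in [0, 1/3): the term is ∫ 9*t**2·t^(s-1)
on [1/3, 1/2) integrate f = 3*t*(3*t + 3) against the kernel
∫ 9*t**2*log(3*t)·t^(s-1) over [1/2, 1)
segment 1 to ∞ holds 1/(9*t**2); add its integral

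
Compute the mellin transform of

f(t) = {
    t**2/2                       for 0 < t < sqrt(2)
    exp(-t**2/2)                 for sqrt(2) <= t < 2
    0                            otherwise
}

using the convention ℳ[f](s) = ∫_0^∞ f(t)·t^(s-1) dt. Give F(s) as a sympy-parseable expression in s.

reversing the power substitution: t/2 on [0, 2); exp(-t/2) on [2, 4)
invert the common scale on t to get t on [0, 1); exp(-t) on [1, 2)
along the cuts sqrt(2), ℳ[f](s) splits into 2 integrals
for t in [0, sqrt(2)): the term is ∫ t**2/2·t^(s-1)
∫ over [sqrt(2), 2) of exp(-t**2/2)·t^(s-1) joins the sum

2**(s/2 - 1)*((s + 2)*uppergamma(s/2, 1) - (s + 2)*uppergamma(s/2, 2) + 2)/(s + 2)
  Re(s) > -2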